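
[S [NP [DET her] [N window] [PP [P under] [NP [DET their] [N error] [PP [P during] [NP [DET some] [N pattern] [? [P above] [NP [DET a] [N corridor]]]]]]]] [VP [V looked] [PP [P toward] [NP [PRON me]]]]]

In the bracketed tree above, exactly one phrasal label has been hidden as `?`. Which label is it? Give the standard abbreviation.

PP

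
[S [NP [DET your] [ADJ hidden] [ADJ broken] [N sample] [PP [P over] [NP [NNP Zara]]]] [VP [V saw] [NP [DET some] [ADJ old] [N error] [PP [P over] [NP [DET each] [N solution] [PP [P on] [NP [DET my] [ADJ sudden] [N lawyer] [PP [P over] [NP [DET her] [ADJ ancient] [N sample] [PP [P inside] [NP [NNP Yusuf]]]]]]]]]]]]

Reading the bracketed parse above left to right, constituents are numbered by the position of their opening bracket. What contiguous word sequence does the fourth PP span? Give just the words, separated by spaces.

over her ancient sample inside Yusuf

The PP opening brackets appear, in order, over: "over Zara"; "over each solution on my sudden lawyer over her ancient sample inside Yusuf"; "on my sudden lawyer over her ancient sample inside Yusuf"; "over her ancient sample inside Yusuf"; "inside Yusuf". The fourth one spans "over her ancient sample inside Yusuf".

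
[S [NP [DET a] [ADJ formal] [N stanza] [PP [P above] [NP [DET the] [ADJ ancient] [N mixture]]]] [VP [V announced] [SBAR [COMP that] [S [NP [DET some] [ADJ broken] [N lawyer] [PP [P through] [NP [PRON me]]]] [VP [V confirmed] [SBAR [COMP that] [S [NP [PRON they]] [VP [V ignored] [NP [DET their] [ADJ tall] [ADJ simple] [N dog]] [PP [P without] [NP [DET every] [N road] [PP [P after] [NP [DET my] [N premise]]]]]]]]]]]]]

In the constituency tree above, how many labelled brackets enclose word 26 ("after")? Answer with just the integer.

The word sits inside P, which is inside PP, inside NP, inside PP, inside VP, inside S, inside SBAR, inside VP, inside S, inside SBAR, inside VP, inside S — 12 brackets in all.

12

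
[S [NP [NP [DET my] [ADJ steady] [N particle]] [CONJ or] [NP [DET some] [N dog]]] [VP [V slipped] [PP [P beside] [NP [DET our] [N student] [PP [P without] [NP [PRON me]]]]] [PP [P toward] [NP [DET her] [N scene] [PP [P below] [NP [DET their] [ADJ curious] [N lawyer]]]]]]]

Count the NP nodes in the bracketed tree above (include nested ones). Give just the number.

7

Listing each NP by its span: [NP my steady particle or some dog]; [NP my steady particle]; [NP some dog]; [NP our student without me]; [NP me]; [NP her scene below their curious lawyer] … — that makes 7.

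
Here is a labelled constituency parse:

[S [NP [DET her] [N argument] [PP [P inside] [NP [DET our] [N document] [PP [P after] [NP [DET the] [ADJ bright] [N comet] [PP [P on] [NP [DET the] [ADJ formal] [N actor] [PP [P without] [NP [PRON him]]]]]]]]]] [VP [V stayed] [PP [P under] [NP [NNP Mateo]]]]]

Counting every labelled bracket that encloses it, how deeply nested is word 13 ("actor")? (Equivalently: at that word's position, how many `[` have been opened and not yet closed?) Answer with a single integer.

9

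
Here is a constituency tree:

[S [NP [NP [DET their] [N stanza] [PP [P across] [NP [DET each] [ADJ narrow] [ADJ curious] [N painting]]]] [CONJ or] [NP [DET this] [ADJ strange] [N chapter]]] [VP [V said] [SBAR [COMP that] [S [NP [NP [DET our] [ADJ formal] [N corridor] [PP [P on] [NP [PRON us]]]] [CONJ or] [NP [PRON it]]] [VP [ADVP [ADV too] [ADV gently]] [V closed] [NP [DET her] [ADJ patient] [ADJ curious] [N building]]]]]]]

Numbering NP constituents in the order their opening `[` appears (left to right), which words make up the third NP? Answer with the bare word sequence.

Opening `[NP` markers occur at word positions 1, 1, 4, 9, 14, 14, 18, 20, 24; the third of these opens the constituent [NP each narrow curious painting].

each narrow curious painting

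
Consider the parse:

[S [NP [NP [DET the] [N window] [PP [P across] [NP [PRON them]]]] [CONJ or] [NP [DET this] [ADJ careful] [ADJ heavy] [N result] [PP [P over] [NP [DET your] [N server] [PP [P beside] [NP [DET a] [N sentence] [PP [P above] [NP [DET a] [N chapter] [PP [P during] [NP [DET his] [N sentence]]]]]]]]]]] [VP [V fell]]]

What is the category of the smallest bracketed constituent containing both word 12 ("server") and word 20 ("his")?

Both words fall inside [NP your server beside a sentence above a chapter during his sentence] (words 11–21), and no smaller constituent contains them both. Label: NP.

NP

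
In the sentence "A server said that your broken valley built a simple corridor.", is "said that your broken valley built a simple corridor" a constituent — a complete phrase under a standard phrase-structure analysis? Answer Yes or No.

Yes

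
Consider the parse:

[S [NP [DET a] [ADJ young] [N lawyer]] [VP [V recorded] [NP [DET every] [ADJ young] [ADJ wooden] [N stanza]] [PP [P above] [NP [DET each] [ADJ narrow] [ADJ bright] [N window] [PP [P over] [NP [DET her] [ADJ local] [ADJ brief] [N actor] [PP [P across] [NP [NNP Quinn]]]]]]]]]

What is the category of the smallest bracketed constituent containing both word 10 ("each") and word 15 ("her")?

NP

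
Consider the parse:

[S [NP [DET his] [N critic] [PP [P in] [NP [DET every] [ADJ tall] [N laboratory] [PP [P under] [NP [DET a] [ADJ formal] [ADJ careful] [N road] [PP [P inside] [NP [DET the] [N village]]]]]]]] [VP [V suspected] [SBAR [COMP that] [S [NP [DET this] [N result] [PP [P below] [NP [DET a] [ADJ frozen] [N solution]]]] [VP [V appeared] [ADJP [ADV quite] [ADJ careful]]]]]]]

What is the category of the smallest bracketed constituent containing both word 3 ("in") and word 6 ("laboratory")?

PP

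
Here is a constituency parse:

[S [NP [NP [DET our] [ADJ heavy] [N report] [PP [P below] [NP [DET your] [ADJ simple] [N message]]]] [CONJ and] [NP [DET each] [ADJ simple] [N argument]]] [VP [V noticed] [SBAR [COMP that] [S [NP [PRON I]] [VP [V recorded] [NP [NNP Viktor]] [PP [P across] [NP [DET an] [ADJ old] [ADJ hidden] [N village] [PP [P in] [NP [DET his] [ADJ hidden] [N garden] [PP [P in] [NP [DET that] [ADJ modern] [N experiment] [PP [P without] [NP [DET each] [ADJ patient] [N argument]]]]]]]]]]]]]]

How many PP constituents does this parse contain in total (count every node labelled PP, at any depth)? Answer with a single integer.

The PP constituents are: [PP below your simple message]; [PP across an old hidden village in his hidden garden in that modern experiment without each patient argument]; [PP in his hidden garden in that modern experiment without each patient argument]; [PP in that modern experiment without each patient argument]; [PP without each patient argument]. Total: 5.

5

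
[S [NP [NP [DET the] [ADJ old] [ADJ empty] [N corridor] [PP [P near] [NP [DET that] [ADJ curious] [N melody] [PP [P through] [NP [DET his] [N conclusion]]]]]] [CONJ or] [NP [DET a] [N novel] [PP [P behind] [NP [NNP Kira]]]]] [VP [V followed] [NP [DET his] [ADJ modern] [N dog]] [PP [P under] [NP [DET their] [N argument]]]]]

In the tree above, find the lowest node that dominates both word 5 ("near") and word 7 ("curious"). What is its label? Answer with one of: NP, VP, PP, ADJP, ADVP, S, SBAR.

PP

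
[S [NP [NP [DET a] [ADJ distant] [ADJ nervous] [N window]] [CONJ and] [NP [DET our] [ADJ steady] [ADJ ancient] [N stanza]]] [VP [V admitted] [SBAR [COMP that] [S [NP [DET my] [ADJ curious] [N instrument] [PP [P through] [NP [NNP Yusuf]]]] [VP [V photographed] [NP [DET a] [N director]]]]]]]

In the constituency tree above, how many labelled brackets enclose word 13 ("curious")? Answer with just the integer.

Path from the root down to the word: S → VP → SBAR → S → NP → ADJ. That is 6 enclosing brackets.

6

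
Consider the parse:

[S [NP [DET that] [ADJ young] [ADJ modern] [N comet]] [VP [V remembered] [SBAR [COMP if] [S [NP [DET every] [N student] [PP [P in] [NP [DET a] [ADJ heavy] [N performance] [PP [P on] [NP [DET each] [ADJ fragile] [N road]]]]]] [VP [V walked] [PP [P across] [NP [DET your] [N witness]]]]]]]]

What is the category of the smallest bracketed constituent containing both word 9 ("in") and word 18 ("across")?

The smallest bracket enclosing both words is [S every student in a heavy performance on each fragile road walked across your witness], so the label is S.

S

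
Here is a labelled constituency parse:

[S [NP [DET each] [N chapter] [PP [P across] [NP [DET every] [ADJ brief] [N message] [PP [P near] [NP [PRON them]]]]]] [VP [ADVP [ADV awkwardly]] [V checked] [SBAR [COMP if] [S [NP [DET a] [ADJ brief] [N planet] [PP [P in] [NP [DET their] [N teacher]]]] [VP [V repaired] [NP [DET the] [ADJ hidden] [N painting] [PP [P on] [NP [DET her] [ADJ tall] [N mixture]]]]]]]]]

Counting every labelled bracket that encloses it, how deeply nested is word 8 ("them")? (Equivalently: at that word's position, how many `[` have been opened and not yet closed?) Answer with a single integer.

7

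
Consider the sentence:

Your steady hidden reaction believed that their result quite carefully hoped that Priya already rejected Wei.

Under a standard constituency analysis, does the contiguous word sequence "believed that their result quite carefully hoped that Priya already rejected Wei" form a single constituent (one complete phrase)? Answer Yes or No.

Yes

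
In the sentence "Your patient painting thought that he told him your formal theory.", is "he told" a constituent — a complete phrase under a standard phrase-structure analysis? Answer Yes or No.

No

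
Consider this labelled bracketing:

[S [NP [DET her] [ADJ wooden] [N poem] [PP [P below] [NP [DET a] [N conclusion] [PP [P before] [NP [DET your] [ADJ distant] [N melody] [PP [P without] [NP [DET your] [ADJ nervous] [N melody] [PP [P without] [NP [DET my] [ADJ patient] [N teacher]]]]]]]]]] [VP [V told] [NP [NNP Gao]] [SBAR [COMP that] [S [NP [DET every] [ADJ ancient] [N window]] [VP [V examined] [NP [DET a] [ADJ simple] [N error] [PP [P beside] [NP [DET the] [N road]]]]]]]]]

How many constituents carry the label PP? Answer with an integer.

5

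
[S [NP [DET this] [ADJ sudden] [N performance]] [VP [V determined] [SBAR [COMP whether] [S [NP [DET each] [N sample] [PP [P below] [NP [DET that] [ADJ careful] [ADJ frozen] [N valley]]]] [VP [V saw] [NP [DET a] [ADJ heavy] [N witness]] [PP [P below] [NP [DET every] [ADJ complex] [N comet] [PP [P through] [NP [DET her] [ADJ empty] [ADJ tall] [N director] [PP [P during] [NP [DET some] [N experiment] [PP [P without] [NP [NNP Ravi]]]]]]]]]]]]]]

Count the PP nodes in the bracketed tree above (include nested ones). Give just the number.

Scanning left to right, an opening `[PP` appears at word positions 8, 17, 21, 26, 29 — 5 in total.

5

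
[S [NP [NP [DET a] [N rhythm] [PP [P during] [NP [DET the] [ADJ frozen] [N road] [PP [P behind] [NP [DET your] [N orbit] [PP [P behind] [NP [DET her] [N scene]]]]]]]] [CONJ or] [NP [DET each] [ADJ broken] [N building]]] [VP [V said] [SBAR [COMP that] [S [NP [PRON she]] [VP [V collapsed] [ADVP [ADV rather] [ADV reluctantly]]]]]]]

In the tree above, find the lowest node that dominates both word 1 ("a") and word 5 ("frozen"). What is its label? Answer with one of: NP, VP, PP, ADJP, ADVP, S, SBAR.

Word 1 lies under S → NP → NP → DET; word 5 lies under S → NP → NP → PP → NP → ADJ. The lowest shared node is the NP.

NP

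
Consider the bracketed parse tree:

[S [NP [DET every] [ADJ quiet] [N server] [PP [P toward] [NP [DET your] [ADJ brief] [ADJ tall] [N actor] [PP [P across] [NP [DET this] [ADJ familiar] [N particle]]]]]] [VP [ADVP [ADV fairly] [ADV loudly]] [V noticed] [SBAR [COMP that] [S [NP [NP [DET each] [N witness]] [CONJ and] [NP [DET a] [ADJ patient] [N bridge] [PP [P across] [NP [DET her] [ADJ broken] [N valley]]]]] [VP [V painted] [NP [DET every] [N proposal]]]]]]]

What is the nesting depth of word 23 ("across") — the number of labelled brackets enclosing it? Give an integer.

8

Counting open brackets not yet closed at "across": [S [VP [SBAR [S [NP [NP [PP [P = 8.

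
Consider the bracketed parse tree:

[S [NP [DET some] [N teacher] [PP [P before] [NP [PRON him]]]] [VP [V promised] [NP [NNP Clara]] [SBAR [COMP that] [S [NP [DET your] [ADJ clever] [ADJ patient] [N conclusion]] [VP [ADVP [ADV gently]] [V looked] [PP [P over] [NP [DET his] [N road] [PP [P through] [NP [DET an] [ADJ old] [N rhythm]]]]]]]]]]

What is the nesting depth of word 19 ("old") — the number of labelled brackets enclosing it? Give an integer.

10

Path from the root down to the word: S → VP → SBAR → S → VP → PP → NP → PP → NP → ADJ. That is 10 enclosing brackets.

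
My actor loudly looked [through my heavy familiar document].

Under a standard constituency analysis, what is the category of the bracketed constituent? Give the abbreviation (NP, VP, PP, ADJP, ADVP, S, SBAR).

PP

"through" is the head of the bracketed span, so the span is a prepositional phrase: PP.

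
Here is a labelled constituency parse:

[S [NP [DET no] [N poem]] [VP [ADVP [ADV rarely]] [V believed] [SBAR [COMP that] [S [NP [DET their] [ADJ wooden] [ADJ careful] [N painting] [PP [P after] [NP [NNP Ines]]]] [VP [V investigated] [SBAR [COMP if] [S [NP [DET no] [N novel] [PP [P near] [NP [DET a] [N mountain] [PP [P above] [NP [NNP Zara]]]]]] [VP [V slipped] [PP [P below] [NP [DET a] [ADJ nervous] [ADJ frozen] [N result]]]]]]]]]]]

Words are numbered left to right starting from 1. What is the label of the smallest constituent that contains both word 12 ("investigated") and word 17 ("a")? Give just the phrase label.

Both words fall inside [VP investigated if no novel near a mountain above Zara slipped below a nervous frozen result] (words 12–26), and no smaller constituent contains them both. Label: VP.

VP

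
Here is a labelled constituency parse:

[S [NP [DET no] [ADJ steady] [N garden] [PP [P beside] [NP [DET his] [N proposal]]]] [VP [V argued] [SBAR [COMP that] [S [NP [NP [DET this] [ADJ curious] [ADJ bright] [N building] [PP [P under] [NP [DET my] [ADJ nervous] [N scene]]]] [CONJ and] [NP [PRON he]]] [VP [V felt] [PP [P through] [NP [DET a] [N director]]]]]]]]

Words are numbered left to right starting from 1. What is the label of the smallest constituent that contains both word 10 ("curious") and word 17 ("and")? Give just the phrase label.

Both words fall inside [NP this curious bright building under my nervous scene and he] (words 9–18), and no smaller constituent contains them both. Label: NP.

NP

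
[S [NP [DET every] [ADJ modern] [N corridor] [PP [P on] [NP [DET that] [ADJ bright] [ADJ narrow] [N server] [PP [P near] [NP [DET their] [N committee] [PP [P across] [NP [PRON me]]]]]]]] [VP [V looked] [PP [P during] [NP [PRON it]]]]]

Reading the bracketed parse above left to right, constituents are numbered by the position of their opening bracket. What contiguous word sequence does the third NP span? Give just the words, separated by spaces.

their committee across me

In left-to-right order the NP constituents are "every modern corridor on that bright narrow server near their committee across me"; "that bright narrow server near their committee across me"; "their committee across me"; "me"; "it". Number 3 is "their committee across me".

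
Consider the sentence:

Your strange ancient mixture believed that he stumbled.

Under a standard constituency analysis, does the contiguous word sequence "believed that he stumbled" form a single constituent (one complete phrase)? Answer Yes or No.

Yes

"believed that he stumbled" is exactly the verb phrase [VP believed that he stumbled], a complete constituent.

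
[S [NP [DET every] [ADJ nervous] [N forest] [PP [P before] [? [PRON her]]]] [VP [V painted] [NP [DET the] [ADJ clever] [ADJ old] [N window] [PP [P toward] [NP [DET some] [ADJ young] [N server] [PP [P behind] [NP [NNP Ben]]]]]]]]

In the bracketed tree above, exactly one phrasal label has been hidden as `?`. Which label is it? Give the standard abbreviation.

NP

The `?` node immediately contains: PRON 'her'. That is the internal structure of a noun phrase, so the label is NP.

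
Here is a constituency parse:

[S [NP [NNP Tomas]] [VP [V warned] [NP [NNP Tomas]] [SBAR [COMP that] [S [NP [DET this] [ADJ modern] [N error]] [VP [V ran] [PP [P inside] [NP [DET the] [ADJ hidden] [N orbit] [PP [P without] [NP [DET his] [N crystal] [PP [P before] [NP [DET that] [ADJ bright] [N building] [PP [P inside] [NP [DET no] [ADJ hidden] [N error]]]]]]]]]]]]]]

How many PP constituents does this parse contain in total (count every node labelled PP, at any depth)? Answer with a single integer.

4

The PP constituents are: [PP inside the hidden orbit without his crystal before that bright building inside no hidden error]; [PP without his crystal before that bright building inside no hidden error]; [PP before that bright building inside no hidden error]; [PP inside no hidden error]. Total: 4.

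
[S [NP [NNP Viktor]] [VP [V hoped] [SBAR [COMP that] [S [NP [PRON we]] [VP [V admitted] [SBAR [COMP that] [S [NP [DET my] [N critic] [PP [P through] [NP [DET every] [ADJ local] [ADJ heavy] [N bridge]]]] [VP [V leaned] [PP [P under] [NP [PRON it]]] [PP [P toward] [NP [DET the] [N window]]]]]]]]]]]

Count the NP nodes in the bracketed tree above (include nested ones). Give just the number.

6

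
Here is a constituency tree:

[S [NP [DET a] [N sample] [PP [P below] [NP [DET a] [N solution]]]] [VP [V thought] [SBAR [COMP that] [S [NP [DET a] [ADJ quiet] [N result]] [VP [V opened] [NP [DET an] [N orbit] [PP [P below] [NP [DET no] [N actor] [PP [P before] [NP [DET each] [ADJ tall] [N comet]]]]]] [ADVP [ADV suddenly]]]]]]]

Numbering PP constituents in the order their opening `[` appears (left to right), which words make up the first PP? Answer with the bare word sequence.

Opening `[PP` markers occur at word positions 3, 14, 17; the first of these opens the constituent [PP below a solution].

below a solution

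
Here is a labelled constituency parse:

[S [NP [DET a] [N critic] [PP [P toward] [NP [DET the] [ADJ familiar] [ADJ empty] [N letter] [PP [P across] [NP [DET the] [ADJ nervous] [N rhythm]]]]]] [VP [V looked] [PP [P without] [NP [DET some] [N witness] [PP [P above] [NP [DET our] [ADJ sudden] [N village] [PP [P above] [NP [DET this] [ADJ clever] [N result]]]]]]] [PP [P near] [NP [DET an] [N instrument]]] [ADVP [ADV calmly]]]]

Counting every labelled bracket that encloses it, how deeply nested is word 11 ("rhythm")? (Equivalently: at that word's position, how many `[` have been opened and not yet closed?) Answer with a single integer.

7

Counting open brackets not yet closed at "rhythm": [S [NP [PP [NP [PP [NP [N = 7.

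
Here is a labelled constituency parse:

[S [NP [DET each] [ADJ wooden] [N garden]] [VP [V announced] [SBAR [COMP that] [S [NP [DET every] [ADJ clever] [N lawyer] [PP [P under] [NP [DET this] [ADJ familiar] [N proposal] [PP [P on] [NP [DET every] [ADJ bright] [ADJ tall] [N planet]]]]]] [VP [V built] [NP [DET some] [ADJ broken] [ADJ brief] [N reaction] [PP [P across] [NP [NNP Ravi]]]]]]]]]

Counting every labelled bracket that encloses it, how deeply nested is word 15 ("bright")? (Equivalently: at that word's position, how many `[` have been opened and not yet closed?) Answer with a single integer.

10

Path from the root down to the word: S → VP → SBAR → S → NP → PP → NP → PP → NP → ADJ. That is 10 enclosing brackets.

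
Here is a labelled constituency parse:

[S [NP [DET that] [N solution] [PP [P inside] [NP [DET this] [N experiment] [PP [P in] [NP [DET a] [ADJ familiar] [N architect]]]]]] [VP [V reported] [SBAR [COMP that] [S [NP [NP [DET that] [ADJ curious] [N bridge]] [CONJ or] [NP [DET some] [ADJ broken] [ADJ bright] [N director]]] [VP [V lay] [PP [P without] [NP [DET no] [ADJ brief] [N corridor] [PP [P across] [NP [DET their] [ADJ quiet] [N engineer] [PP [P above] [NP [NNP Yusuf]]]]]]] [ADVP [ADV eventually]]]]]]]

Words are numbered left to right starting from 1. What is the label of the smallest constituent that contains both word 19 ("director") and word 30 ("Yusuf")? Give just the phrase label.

The smallest bracket enclosing both words is [S that curious bridge or some broken bright director lay without no brief corridor across their quiet engineer above Yusuf eventually], so the label is S.

S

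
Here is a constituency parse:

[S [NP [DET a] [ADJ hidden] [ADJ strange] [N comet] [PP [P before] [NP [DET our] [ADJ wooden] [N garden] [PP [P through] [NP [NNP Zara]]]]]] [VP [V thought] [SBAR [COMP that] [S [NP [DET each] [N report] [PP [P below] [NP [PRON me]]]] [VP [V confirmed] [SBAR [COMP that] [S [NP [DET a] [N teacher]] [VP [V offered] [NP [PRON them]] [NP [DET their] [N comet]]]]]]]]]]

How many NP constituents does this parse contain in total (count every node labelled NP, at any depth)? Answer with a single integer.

The NP constituents are: [NP a hidden strange comet before our wooden garden through Zara]; [NP our wooden garden through Zara]; [NP Zara]; [NP each report below me]; [NP me]; [NP a teacher] …. Total: 8.

8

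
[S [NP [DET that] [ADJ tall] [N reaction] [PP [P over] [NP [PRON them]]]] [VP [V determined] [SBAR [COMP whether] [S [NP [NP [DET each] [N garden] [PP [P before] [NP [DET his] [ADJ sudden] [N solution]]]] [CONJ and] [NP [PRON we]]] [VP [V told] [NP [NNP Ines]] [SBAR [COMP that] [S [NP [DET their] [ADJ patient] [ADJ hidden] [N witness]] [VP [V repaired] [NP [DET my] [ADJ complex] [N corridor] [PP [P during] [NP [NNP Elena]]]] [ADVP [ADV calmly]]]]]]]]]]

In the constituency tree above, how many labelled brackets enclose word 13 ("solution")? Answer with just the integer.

9

Counting open brackets not yet closed at "solution": [S [VP [SBAR [S [NP [NP [PP [NP [N = 9.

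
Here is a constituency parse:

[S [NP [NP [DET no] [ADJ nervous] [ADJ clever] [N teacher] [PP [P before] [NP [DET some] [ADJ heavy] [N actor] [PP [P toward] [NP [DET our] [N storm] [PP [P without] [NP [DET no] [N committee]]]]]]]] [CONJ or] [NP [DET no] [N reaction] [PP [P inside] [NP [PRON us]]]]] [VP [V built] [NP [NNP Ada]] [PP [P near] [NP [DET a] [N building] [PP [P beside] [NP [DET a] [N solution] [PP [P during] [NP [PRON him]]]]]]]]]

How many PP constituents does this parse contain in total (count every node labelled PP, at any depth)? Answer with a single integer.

7

The PP constituents are: [PP before some heavy actor toward our storm without no committee]; [PP toward our storm without no committee]; [PP without no committee]; [PP inside us]; [PP near a building beside a solution during him]; [PP beside a solution during him] …. Total: 7.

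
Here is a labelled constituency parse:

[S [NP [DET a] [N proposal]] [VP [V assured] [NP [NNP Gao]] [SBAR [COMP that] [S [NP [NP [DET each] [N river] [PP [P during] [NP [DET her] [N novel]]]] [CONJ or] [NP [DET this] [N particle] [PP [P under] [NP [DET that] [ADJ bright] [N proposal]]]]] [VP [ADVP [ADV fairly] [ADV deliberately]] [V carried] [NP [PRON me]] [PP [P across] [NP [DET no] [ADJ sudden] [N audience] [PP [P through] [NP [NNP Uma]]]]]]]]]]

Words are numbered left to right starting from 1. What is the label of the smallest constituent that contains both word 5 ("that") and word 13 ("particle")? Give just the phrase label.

SBAR

The smallest bracket enclosing both words is [SBAR that each river during her novel or this particle under that bright proposal fairly deliberately carried me across no sudden audience through Uma], so the label is SBAR.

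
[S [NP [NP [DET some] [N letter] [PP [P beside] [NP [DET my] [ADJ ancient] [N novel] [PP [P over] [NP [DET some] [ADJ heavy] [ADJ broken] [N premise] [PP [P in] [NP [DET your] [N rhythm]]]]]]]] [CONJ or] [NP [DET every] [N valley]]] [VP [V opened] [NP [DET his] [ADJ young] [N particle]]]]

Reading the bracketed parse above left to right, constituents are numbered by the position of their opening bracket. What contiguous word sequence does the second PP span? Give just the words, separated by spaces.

over some heavy broken premise in your rhythm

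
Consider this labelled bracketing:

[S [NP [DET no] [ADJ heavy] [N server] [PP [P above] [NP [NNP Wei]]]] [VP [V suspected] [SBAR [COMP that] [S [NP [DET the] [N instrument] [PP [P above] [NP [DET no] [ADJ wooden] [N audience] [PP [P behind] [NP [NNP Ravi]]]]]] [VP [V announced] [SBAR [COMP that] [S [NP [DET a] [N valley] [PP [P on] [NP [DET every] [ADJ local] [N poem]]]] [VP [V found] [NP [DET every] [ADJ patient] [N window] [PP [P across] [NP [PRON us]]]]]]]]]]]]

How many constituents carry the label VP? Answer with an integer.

3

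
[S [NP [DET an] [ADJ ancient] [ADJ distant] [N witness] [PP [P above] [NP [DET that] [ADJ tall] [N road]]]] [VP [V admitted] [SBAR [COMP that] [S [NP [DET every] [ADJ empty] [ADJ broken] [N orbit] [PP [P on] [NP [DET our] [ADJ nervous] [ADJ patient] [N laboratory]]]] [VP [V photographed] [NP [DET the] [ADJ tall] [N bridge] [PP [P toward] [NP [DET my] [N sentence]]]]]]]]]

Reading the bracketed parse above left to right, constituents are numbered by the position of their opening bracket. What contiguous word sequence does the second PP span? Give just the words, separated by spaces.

on our nervous patient laboratory

Opening `[PP` markers occur at word positions 5, 15, 24; the second of these opens the constituent [PP on our nervous patient laboratory].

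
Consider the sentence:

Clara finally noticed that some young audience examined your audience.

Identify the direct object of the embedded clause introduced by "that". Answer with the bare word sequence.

"examined" heads the VP of the embedded clause introduced by "that", and "your audience" is its direct object.

your audience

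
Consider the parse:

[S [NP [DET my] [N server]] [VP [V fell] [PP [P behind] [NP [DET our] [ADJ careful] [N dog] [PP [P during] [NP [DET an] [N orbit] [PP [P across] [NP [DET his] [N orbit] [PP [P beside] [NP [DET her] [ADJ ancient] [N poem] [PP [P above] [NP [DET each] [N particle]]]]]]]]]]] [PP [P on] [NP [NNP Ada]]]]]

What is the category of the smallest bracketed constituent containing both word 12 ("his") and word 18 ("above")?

Word 12 lies under S → VP → PP → NP → PP → NP → PP → NP → DET; word 18 lies under S → VP → PP → NP → PP → NP → PP → NP → PP → NP → PP → P. The lowest shared node is the NP.

NP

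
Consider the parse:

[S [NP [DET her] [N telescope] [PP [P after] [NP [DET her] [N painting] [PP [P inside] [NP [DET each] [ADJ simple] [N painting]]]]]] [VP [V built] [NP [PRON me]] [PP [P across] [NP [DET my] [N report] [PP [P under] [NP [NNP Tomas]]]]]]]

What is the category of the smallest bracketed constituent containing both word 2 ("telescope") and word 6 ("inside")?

NP

The smallest bracket enclosing both words is [NP her telescope after her painting inside each simple painting], so the label is NP.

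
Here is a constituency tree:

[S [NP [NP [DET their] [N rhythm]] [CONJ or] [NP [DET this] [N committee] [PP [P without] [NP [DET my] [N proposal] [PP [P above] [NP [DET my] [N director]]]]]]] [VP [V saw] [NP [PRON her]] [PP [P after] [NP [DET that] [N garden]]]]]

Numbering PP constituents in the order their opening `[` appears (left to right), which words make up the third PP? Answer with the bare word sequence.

after that garden

The PP opening brackets appear, in order, over: "without my proposal above my director"; "above my director"; "after that garden". The third one spans "after that garden".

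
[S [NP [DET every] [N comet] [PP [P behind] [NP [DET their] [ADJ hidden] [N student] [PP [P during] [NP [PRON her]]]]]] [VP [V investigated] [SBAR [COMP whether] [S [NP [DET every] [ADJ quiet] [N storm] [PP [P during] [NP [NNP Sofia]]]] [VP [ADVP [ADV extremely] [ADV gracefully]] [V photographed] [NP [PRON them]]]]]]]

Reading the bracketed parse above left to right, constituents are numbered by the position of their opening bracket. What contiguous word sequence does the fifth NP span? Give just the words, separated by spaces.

The NP opening brackets appear, in order, over: "every comet behind their hidden student during her"; "their hidden student during her"; "her"; "every quiet storm during Sofia"; "Sofia"; "them". The fifth one spans "Sofia".

Sofia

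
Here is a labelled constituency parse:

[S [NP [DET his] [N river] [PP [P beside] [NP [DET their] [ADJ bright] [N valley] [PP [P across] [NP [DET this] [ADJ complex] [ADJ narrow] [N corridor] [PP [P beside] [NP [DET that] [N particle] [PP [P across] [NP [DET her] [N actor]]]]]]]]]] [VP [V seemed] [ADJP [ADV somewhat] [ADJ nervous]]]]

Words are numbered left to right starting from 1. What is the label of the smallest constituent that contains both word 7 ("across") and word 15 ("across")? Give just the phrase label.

Word 7 lies under S → NP → PP → NP → PP → P; word 15 lies under S → NP → PP → NP → PP → NP → PP → NP → PP → P. The lowest shared node is the PP.

PP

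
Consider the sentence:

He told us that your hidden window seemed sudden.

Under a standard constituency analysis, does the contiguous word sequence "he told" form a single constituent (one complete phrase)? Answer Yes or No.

No

"he" belongs to the noun phrase "he" while "told" belongs to the verb phrase "told us that your hidden window seemed sudden"; a span that runs across that boundary is not a single phrase.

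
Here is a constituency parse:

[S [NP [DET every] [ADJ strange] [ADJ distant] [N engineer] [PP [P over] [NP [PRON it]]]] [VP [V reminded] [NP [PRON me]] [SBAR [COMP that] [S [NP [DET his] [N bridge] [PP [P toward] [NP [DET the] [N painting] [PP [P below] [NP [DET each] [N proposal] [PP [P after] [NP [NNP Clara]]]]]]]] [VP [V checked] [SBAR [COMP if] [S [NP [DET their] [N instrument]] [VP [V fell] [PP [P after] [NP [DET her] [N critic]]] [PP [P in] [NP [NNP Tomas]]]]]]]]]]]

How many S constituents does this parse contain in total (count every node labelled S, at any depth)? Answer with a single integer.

3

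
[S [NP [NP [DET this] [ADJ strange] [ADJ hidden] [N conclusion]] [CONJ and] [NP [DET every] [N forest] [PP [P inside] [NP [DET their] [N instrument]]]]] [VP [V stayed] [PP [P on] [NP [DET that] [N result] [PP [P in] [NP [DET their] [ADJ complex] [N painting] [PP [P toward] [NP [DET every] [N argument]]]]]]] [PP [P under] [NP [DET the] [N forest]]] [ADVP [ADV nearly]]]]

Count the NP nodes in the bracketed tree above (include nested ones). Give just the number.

Scanning left to right, an opening `[NP` appears at word positions 1, 1, 6, 9, 13, 16, 20, 23 — 8 in total.

8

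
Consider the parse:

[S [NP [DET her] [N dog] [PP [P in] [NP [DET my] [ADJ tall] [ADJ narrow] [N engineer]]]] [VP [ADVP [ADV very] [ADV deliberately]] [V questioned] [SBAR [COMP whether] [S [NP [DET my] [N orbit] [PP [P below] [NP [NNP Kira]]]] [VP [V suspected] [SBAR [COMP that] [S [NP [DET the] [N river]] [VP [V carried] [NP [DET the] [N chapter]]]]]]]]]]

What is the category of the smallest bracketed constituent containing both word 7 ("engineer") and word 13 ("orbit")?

S

The smallest bracket enclosing both words is [S her dog in my tall narrow engineer very deliberately questioned whether my orbit below Kira suspected that the river carried the chapter], so the label is S.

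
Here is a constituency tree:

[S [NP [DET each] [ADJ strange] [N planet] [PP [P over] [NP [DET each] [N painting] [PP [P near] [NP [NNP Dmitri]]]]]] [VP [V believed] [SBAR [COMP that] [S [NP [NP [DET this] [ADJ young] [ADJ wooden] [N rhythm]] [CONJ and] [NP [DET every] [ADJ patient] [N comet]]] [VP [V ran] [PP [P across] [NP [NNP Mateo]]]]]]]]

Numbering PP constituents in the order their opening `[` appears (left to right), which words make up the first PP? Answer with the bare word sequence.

over each painting near Dmitri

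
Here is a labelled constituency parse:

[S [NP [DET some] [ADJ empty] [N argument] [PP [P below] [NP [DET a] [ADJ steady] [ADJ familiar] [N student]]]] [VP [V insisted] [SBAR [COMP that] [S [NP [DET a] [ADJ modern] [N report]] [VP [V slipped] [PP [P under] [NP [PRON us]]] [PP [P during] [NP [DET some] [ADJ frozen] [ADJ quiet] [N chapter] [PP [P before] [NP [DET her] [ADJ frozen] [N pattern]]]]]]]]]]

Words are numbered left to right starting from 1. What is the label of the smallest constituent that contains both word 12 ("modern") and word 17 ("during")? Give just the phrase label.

S

Both words fall inside [S a modern report slipped under us during some frozen quiet chapter before her frozen pattern] (words 11–25), and no smaller constituent contains them both. Label: S.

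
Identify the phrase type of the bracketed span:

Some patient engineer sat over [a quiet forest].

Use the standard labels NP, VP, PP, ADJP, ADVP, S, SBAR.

NP

The bracketed span "a quiet forest" is headed by "forest", making it a noun phrase (NP).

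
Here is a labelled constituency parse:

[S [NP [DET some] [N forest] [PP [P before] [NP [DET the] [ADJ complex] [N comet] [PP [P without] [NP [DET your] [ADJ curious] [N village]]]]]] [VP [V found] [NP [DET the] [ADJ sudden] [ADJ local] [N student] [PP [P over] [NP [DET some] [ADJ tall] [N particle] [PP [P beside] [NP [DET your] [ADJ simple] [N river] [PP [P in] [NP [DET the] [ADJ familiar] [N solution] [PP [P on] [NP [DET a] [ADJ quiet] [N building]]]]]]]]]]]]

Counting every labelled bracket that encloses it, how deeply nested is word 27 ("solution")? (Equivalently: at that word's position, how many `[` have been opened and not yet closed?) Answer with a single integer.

10

The word sits inside N, which is inside NP, inside PP, inside NP, inside PP, inside NP, inside PP, inside NP, inside VP, inside S — 10 brackets in all.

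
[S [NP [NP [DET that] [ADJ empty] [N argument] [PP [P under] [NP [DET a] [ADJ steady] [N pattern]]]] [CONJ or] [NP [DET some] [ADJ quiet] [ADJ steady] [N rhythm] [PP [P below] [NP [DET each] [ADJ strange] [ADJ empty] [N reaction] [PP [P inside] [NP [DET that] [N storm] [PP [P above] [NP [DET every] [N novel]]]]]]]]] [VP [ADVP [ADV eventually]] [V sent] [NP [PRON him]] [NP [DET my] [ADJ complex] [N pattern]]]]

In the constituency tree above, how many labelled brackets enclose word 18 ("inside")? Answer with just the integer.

7

Counting open brackets not yet closed at "inside": [S [NP [NP [PP [NP [PP [P = 7.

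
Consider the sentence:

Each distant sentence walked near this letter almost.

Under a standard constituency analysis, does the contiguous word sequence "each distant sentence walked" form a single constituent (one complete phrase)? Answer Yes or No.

No

The smallest constituent containing the whole sequence is the clause [S each distant sentence walked near this letter almost], but the sequence is only part of it — it straddles the boundary between noun phrase "each distant sentence" and verb phrase "walked near this letter almost".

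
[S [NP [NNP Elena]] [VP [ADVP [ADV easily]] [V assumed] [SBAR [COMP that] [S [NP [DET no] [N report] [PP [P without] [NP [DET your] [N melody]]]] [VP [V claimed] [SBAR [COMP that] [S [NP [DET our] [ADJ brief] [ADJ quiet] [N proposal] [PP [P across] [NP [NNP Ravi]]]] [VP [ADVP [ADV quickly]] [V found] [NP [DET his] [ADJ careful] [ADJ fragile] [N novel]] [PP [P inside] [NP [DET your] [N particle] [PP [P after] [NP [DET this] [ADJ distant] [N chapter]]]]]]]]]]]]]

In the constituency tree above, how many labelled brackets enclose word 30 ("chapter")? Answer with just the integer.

Counting open brackets not yet closed at "chapter": [S [VP [SBAR [S [VP [SBAR [S [VP [PP [NP [PP [NP [N = 13.

13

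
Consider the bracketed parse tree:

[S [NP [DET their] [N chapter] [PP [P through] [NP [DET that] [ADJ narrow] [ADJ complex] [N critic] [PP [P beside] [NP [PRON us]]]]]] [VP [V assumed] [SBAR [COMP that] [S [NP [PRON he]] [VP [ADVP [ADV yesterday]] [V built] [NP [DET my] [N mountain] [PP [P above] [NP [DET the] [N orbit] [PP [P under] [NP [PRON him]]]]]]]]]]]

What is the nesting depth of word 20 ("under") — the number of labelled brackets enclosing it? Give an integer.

Path from the root down to the word: S → VP → SBAR → S → VP → NP → PP → NP → PP → P. That is 10 enclosing brackets.

10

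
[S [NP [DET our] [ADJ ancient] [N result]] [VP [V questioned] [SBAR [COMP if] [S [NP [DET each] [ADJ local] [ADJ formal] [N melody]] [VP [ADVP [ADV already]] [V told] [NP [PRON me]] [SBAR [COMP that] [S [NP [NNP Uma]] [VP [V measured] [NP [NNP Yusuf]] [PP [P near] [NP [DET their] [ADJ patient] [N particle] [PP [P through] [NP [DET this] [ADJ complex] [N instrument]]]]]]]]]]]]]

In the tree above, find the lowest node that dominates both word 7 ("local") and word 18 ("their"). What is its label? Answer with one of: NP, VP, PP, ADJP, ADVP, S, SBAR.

The smallest bracket enclosing both words is [S each local formal melody already told me that Uma measured Yusuf near their patient particle through this complex instrument], so the label is S.

S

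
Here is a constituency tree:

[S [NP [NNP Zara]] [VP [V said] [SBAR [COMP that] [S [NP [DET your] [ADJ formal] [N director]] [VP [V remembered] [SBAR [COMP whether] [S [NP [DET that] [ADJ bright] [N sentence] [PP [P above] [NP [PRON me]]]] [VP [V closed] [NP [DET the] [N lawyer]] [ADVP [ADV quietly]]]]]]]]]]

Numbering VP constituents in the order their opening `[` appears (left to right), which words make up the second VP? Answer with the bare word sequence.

The VP opening brackets appear, in order, over: "said that your formal director remembered whether that bright sentence above me closed the lawyer quietly"; "remembered whether that bright sentence above me closed the lawyer quietly"; "closed the lawyer quietly". The second one spans "remembered whether that bright sentence above me closed the lawyer quietly".

remembered whether that bright sentence above me closed the lawyer quietly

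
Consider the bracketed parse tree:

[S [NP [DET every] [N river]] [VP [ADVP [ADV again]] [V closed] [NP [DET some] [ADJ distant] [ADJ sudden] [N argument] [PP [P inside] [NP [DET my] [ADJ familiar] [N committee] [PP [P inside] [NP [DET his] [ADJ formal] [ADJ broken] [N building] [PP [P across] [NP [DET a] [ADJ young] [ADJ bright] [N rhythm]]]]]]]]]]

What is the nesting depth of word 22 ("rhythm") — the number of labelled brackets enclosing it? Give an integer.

Counting open brackets not yet closed at "rhythm": [S [VP [NP [PP [NP [PP [NP [PP [NP [N = 10.

10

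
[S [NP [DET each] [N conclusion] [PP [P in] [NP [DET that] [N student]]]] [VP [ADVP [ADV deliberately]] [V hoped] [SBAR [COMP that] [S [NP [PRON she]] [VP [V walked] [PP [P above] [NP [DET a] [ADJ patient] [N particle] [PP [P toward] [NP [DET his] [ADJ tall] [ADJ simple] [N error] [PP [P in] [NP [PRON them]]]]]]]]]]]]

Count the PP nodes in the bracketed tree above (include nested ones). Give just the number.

4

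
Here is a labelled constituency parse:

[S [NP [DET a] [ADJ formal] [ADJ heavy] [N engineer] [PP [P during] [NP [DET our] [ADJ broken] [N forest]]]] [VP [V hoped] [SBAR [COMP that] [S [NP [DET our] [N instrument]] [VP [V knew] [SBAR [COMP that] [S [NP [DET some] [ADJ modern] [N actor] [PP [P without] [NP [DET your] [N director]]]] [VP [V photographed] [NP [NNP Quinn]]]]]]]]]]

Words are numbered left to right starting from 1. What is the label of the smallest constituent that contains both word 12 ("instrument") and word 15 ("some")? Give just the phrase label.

S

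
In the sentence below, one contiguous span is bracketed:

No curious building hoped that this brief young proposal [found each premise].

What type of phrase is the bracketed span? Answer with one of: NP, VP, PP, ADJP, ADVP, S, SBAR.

"found" is the head of the bracketed span, so the span is a verb phrase: VP.

VP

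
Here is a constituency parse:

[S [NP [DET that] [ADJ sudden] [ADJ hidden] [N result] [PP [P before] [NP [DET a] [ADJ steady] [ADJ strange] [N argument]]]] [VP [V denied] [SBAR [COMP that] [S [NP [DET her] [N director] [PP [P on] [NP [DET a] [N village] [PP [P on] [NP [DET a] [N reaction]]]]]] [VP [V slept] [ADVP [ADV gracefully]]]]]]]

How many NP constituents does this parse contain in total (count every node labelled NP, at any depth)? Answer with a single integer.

5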